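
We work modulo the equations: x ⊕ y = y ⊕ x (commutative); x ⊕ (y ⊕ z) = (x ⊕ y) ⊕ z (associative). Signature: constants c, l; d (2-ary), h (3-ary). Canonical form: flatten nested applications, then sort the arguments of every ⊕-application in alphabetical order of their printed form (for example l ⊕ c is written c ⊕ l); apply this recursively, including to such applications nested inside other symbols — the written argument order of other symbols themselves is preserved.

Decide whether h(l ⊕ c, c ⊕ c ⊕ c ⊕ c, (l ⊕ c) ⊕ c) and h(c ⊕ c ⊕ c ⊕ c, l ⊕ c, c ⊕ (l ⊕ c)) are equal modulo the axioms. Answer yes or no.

Answer: no — h(c ⊕ l, c ⊕ c ⊕ c ⊕ c, c ⊕ c ⊕ l) vs h(c ⊕ c ⊕ c ⊕ c, c ⊕ l, c ⊕ c ⊕ l)

Derivation:
Left:  h(l ⊕ c, c ⊕ c ⊕ c ⊕ c, (l ⊕ c) ⊕ c)
  Focus inside:  (l ⊕ c) ⊕ c
  Merge nested applications:  l ⊕ c ⊕ c
  Sort:  c ⊕ c ⊕ l
  Reassemble:  h(c ⊕ l, c ⊕ c ⊕ c ⊕ c, c ⊕ c ⊕ l)
Right:  h(c ⊕ c ⊕ c ⊕ c, l ⊕ c, c ⊕ (l ⊕ c))
  Work inside:  c ⊕ (l ⊕ c)
  Flatten:  c ⊕ l ⊕ c
  Sort:  c ⊕ c ⊕ l
  Put back:  h(c ⊕ c ⊕ c ⊕ c, c ⊕ l, c ⊕ c ⊕ l)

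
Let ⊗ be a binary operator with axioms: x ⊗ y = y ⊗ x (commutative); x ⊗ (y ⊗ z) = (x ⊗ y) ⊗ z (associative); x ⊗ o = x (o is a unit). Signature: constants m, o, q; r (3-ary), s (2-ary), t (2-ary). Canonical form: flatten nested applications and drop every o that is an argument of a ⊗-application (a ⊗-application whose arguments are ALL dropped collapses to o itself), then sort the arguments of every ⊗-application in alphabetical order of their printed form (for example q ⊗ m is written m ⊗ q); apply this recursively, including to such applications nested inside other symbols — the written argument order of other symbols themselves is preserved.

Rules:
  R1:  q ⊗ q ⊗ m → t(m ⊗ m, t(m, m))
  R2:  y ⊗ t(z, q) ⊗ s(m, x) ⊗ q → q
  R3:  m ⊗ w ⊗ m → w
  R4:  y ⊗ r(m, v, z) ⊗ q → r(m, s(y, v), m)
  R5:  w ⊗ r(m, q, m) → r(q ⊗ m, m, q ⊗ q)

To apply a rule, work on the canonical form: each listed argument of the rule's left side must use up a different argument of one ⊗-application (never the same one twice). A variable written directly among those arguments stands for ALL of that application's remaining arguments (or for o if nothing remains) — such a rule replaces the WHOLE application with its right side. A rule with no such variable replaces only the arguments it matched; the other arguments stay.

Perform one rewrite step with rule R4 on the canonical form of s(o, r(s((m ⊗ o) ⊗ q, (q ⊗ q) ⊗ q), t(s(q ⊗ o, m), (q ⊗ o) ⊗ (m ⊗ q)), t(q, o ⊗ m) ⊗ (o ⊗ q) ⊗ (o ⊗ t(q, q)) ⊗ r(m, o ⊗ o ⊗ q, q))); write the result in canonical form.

Canonical form:  s(o, r(s(m ⊗ q, q ⊗ q ⊗ q), t(s(q, m), m ⊗ q ⊗ q), q ⊗ r(m, q, q) ⊗ t(q, m) ⊗ t(q, q)))
R4 matches:  uses q, r(m, q, q);  v := q, y := t(q, m) ⊗ t(q, q), z := q
Every leftover argument binds to the variable; the entire application is replaced.
New term:  s(o, r(s(m ⊗ q, q ⊗ q ⊗ q), t(s(q, m), m ⊗ q ⊗ q), r(m, s(t(q, m) ⊗ t(q, q), q), m)))

Answer: s(o, r(s(m ⊗ q, q ⊗ q ⊗ q), t(s(q, m), m ⊗ q ⊗ q), r(m, s(t(q, m) ⊗ t(q, q), q), m)))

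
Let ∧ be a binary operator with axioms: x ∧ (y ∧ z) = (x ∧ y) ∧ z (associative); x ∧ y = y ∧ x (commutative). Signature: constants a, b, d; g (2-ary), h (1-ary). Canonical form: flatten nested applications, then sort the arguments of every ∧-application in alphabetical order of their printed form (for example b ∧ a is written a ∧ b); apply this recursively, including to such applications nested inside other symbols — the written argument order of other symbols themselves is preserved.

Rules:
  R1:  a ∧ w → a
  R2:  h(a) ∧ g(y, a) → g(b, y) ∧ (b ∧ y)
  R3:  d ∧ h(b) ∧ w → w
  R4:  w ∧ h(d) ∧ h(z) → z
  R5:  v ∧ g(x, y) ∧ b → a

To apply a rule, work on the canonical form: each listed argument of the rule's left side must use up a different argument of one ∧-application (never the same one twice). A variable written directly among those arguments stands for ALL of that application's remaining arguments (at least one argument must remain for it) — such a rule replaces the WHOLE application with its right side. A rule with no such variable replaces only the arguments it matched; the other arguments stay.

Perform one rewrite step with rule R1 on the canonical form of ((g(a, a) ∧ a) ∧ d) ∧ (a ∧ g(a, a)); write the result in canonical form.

Canonical form:  a ∧ a ∧ d ∧ g(a, a) ∧ g(a, a)
R1 matches:  uses a;  w := a ∧ d ∧ g(a, a) ∧ g(a, a)
Every leftover argument binds to the variable; the entire application is replaced.
Giving:  a

Answer: a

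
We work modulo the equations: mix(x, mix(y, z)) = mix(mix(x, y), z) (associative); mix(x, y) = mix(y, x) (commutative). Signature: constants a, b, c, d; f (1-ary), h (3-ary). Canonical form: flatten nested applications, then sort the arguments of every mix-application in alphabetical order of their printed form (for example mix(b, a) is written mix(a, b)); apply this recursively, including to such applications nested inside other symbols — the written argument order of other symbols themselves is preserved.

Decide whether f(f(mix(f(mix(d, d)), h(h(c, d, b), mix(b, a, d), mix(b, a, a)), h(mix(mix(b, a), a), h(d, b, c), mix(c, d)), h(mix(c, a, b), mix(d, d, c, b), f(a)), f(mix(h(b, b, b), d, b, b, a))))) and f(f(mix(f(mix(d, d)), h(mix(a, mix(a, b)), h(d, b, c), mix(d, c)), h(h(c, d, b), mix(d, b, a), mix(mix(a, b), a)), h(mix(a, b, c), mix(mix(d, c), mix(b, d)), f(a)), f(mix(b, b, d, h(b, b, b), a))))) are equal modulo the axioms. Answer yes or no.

Answer: yes — both canonical forms are f(f(mix(f(mix(a, b, b, d, h(b, b, b))), f(mix(d, d)), h(h(c, d, b), mix(a, b, d), mix(a, a, b)), h(mix(a, a, b), h(d, b, c), mix(c, d)), h(mix(a, b, c), mix(b, c, d, d), f(a)))))

Derivation:
Left:  f(f(mix(f(mix(d, d)), h(h(c, d, b), mix(b, a, d), mix(b, a, a)), h(mix(mix(b, a), a), h(d, b, c), mix(c, d)), h(mix(c, a, b), mix(d, d, c, b), f(a)), f(mix(h(b, b, b), d, b, b, a)))))
  Focus inside:  mix(f(mix(d, d)), h(h(c, d, b), mix(b, a, d), mix(b, a, a)), h(mix(mix(b, a), a), h(d, b, c), mix(c, d)), h(mix(c, a, b), mix(d, d, c, b), f(a)), f(mix(h(b, b, b), d, b, b, a)))
  Simplify inside:  h(h(c, d, b), mix(b, a, d), mix(b, a, a))  →  h(h(c, d, b), mix(a, b, d), mix(a, a, b))
  Canonicalize subterm:  h(mix(mix(b, a), a), h(d, b, c), mix(c, d))  →  h(mix(a, a, b), h(d, b, c), mix(c, d))
  Canonicalize subterm:  h(mix(c, a, b), mix(d, d, c, b), f(a))  →  h(mix(a, b, c), mix(b, c, d, d), f(a))
  Sort:  mix(f(mix(a, b, b, d, h(b, b, b))), f(mix(d, d)), h(h(c, d, b), mix(a, b, d), mix(a, a, b)), h(mix(a, a, b), h(d, b, c), mix(c, d)), h(mix(a, b, c), mix(b, c, d, d), f(a)))
  Rebuild:  f(f(mix(f(mix(a, b, b, d, h(b, b, b))), f(mix(d, d)), h(h(c, d, b), mix(a, b, d), mix(a, a, b)), h(mix(a, a, b), h(d, b, c), mix(c, d)), h(mix(a, b, c), mix(b, c, d, d), f(a)))))
Right:  f(f(mix(f(mix(d, d)), h(mix(a, mix(a, b)), h(d, b, c), mix(d, c)), h(h(c, d, b), mix(d, b, a), mix(mix(a, b), a)), h(mix(a, b, c), mix(mix(d, c), mix(b, d)), f(a)), f(mix(b, b, d, h(b, b, b), a)))))
  Descend into:  mix(f(mix(d, d)), h(mix(a, mix(a, b)), h(d, b, c), mix(d, c)), h(h(c, d, b), mix(d, b, a), mix(mix(a, b), a)), h(mix(a, b, c), mix(mix(d, c), mix(b, d)), f(a)), f(mix(b, b, d, h(b, b, b), a)))
  Canonicalize subterm:  h(mix(a, mix(a, b)), h(d, b, c), mix(d, c))  →  h(mix(a, a, b), h(d, b, c), mix(c, d))
  Inside:  h(h(c, d, b), mix(d, b, a), mix(mix(a, b), a))  →  h(h(c, d, b), mix(a, b, d), mix(a, a, b))
  Simplify inside:  h(mix(a, b, c), mix(mix(d, c), mix(b, d)), f(a))  →  h(mix(a, b, c), mix(b, c, d, d), f(a))
  Sort arguments:  mix(f(mix(a, b, b, d, h(b, b, b))), f(mix(d, d)), h(h(c, d, b), mix(a, b, d), mix(a, a, b)), h(mix(a, a, b), h(d, b, c), mix(c, d)), h(mix(a, b, c), mix(b, c, d, d), f(a)))
  Rebuild:  f(f(mix(f(mix(a, b, b, d, h(b, b, b))), f(mix(d, d)), h(h(c, d, b), mix(a, b, d), mix(a, a, b)), h(mix(a, a, b), h(d, b, c), mix(c, d)), h(mix(a, b, c), mix(b, c, d, d), f(a)))))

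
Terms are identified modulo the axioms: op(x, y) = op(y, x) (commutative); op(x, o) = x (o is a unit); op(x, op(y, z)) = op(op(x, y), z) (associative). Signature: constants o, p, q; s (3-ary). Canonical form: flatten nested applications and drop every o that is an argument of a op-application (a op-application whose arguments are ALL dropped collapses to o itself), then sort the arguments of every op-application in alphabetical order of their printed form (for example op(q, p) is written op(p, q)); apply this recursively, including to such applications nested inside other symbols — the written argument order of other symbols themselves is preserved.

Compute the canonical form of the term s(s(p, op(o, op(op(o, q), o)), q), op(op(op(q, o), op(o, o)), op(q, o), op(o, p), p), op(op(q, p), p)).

Answer: s(s(p, q, q), op(p, p, q, q), op(p, p, q))

Derivation:
Work inside:  op(op(op(q, o), op(o, o)), op(q, o), op(o, p), p)
Merge nested applications:  op(q, o, o, o, q, o, o, p, p)
Drop the unit:  drop o (×5)
Sort arguments:  op(p, p, q, q)
Rebuild:  s(s(p, q, q), op(p, p, q, q), op(p, p, q))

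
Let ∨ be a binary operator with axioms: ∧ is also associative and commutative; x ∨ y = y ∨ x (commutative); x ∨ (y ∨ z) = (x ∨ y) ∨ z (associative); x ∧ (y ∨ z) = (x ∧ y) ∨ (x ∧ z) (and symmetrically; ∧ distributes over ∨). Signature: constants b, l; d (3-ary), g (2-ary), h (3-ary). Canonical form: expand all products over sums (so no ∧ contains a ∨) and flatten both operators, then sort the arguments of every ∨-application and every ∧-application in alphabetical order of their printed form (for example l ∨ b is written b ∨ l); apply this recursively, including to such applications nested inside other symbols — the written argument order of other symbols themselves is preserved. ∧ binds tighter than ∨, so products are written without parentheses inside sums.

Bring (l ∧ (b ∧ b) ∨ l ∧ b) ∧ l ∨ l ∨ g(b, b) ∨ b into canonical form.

Answer: b ∨ b ∧ b ∧ l ∧ l ∨ b ∧ l ∧ l ∨ g(b, b) ∨ l

Derivation:
Expand:  b ∧ b ∧ l ∧ l ∨ b ∧ l ∧ l ∨ l ∨ g(b, b) ∨ b
Sort arguments:  b ∨ b ∧ b ∧ l ∧ l ∨ b ∧ l ∧ l ∨ g(b, b) ∨ l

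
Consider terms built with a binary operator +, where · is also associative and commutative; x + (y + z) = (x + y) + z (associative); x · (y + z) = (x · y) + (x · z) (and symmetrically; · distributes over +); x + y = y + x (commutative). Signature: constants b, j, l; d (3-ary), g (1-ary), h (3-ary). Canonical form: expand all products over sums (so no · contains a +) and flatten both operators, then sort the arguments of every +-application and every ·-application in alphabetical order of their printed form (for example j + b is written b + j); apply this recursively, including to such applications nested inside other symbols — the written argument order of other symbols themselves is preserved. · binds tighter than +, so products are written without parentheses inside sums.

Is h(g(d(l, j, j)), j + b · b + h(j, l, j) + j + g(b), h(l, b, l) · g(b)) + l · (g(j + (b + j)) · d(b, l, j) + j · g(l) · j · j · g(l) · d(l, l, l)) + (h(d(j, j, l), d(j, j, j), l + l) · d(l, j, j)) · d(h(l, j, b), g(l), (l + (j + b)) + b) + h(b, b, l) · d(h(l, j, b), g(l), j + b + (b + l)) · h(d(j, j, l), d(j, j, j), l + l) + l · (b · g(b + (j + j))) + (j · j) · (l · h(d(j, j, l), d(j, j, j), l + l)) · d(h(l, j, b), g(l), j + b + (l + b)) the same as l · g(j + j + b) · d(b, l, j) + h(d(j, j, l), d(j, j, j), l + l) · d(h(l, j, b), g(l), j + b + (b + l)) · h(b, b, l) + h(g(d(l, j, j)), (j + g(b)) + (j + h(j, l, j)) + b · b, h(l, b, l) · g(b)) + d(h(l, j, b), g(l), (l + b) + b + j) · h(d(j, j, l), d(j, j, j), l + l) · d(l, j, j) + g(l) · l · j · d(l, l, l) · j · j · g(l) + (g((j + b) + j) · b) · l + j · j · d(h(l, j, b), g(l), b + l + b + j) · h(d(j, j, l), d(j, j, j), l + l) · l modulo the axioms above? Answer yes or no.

Answer: yes — both canonical forms are b · g(b + j + j) · l + d(b, l, j) · g(b + j + j) · l + d(h(l, j, b), g(l), b + b + j + l) · d(l, j, j) · h(d(j, j, l), d(j, j, j), l + l) + d(h(l, j, b), g(l), b + b + j + l) · h(b, b, l) · h(d(j, j, l), d(j, j, j), l + l) + d(h(l, j, b), g(l), b + b + j + l) · h(d(j, j, l), d(j, j, j), l + l) · j · j · l + d(l, l, l) · g(l) · g(l) · j · j · j · l + h(g(d(l, j, j)), b · b + g(b) + h(j, l, j) + j + j, g(b) · h(l, b, l))

Derivation:
Left:  h(g(d(l, j, j)), j + b · b + h(j, l, j) + j + g(b), h(l, b, l) · g(b)) + l · (g(j + (b + j)) · d(b, l, j) + j · g(l) · j · j · g(l) · d(l, l, l)) + (h(d(j, j, l), d(j, j, j), l + l) · d(l, j, j)) · d(h(l, j, b), g(l), (l + (j + b)) + b) + h(b, b, l) · d(h(l, j, b), g(l), j + b + (b + l)) · h(d(j, j, l), d(j, j, j), l + l) + l · (b · g(b + (j + j))) + (j · j) · (l · h(d(j, j, l), d(j, j, j), l + l)) · d(h(l, j, b), g(l), j + b + (l + b))
  Expand:  h(g(d(l, j, j)), b · b + g(b) + h(j, l, j) + j + j, g(b) · h(l, b, l)) + d(b, l, j) · g(b + j + j) · l + d(l, l, l) · g(l) · g(l) · j · j · j · l + d(h(l, j, b), g(l), b + b + j + l) · d(l, j, j) · h(d(j, j, l), d(j, j, j), l + l) + d(h(l, j, b), g(l), b + b + j + l) · h(b, b, l) · h(d(j, j, l), d(j, j, j), l + l) + b · g(b + j + j) · l + d(h(l, j, b), g(l), b + b + j + l) · h(d(j, j, l), d(j, j, j), l + l) · j · j · l
  Sort arguments:  b · g(b + j + j) · l + d(b, l, j) · g(b + j + j) · l + d(h(l, j, b), g(l), b + b + j + l) · d(l, j, j) · h(d(j, j, l), d(j, j, j), l + l) + d(h(l, j, b), g(l), b + b + j + l) · h(b, b, l) · h(d(j, j, l), d(j, j, j), l + l) + d(h(l, j, b), g(l), b + b + j + l) · h(d(j, j, l), d(j, j, j), l + l) · j · j · l + d(l, l, l) · g(l) · g(l) · j · j · j · l + h(g(d(l, j, j)), b · b + g(b) + h(j, l, j) + j + j, g(b) · h(l, b, l))
Right:  l · g(j + j + b) · d(b, l, j) + h(d(j, j, l), d(j, j, j), l + l) · d(h(l, j, b), g(l), j + b + (b + l)) · h(b, b, l) + h(g(d(l, j, j)), (j + g(b)) + (j + h(j, l, j)) + b · b, h(l, b, l) · g(b)) + d(h(l, j, b), g(l), (l + b) + b + j) · h(d(j, j, l), d(j, j, j), l + l) · d(l, j, j) + g(l) · l · j · d(l, l, l) · j · j · g(l) + (g((j + b) + j) · b) · l + j · j · d(h(l, j, b), g(l), b + l + b + j) · h(d(j, j, l), d(j, j, j), l + l) · l
  Un-nest:  d(b, l, j) · g(b + j + j) · l + d(h(l, j, b), g(l), b + b + j + l) · h(b, b, l) · h(d(j, j, l), d(j, j, j), l + l) + h(g(d(l, j, j)), b · b + g(b) + h(j, l, j) + j + j, g(b) · h(l, b, l)) + d(h(l, j, b), g(l), b + b + j + l) · d(l, j, j) · h(d(j, j, l), d(j, j, j), l + l) + d(l, l, l) · g(l) · g(l) · j · j · j · l + b · g(b + j + j) · l + d(h(l, j, b), g(l), b + b + j + l) · h(d(j, j, l), d(j, j, j), l + l) · j · j · l
  Order the arguments:  b · g(b + j + j) · l + d(b, l, j) · g(b + j + j) · l + d(h(l, j, b), g(l), b + b + j + l) · d(l, j, j) · h(d(j, j, l), d(j, j, j), l + l) + d(h(l, j, b), g(l), b + b + j + l) · h(b, b, l) · h(d(j, j, l), d(j, j, j), l + l) + d(h(l, j, b), g(l), b + b + j + l) · h(d(j, j, l), d(j, j, j), l + l) · j · j · l + d(l, l, l) · g(l) · g(l) · j · j · j · l + h(g(d(l, j, j)), b · b + g(b) + h(j, l, j) + j + j, g(b) · h(l, b, l))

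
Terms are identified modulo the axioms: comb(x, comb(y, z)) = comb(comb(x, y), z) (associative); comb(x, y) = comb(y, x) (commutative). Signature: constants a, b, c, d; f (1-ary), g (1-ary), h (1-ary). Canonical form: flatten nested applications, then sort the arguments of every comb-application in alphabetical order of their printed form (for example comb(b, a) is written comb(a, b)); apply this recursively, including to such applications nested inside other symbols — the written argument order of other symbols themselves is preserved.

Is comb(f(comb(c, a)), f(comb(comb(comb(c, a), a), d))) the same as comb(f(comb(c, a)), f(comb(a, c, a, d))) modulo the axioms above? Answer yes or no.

Answer: yes — both canonical forms are comb(f(comb(a, a, c, d)), f(comb(a, c)))

Derivation:
Left:  comb(f(comb(c, a)), f(comb(comb(comb(c, a), a), d)))
  Canonicalize subterm:  f(comb(c, a))  →  f(comb(a, c))
  Simplify inside:  f(comb(comb(comb(c, a), a), d))  →  f(comb(a, a, c, d))
  Order the arguments:  comb(f(comb(a, a, c, d)), f(comb(a, c)))
Right:  comb(f(comb(c, a)), f(comb(a, c, a, d)))
  Simplify inside:  f(comb(c, a))  →  f(comb(a, c))
  Inside:  f(comb(a, c, a, d))  →  f(comb(a, a, c, d))
  Sort:  comb(f(comb(a, a, c, d)), f(comb(a, c)))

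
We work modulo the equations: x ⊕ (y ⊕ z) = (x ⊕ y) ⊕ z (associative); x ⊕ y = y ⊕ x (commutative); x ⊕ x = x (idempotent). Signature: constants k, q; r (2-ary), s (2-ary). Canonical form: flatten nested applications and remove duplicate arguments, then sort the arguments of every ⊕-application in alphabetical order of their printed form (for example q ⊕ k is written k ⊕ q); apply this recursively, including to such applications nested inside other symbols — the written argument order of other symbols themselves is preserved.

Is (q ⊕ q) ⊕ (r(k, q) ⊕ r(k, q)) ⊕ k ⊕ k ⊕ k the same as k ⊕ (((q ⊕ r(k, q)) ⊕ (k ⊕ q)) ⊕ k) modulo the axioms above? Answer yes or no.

Answer: yes — both canonical forms are k ⊕ q ⊕ r(k, q)

Derivation:
Left:  (q ⊕ q) ⊕ (r(k, q) ⊕ r(k, q)) ⊕ k ⊕ k ⊕ k
  Un-nest:  q ⊕ q ⊕ r(k, q) ⊕ r(k, q) ⊕ k ⊕ k ⊕ k
  Idempotence:  drop duplicate q, r(k, q), k, k
  Sort:  k ⊕ q ⊕ r(k, q)
Right:  k ⊕ (((q ⊕ r(k, q)) ⊕ (k ⊕ q)) ⊕ k)
  Flatten:  k ⊕ q ⊕ r(k, q) ⊕ k ⊕ q ⊕ k
  Idempotence:  drop duplicate k, q, k
  Sort:  k ⊕ q ⊕ r(k, q)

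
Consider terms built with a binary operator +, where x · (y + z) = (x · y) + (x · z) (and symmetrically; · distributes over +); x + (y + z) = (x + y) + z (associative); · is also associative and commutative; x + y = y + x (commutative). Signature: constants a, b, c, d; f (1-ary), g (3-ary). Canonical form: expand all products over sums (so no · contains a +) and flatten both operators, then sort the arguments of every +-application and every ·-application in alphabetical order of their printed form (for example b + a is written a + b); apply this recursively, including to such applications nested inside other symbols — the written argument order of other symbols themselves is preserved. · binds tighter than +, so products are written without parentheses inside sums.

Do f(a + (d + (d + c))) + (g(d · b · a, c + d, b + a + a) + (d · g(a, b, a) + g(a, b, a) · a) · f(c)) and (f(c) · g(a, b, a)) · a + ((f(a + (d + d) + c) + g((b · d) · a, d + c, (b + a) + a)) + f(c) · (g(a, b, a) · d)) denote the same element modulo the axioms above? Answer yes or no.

Answer: yes — both canonical forms are a · f(c) · g(a, b, a) + d · f(c) · g(a, b, a) + f(a + c + d + d) + g(a · b · d, c + d, a + a + b)

Derivation:
Left:  f(a + (d + (d + c))) + (g(d · b · a, c + d, b + a + a) + (d · g(a, b, a) + g(a, b, a) · a) · f(c))
  Expand products over sums:  f(a + c + d + d) + g(a · b · d, c + d, a + a + b) + d · f(c) · g(a, b, a) + a · f(c) · g(a, b, a)
  Sort:  a · f(c) · g(a, b, a) + d · f(c) · g(a, b, a) + f(a + c + d + d) + g(a · b · d, c + d, a + a + b)
Right:  (f(c) · g(a, b, a)) · a + ((f(a + (d + d) + c) + g((b · d) · a, d + c, (b + a) + a)) + f(c) · (g(a, b, a) · d))
  Flatten:  a · f(c) · g(a, b, a) + f(a + c + d + d) + g(a · b · d, c + d, a + a + b) + d · f(c) · g(a, b, a)
  Order the arguments:  a · f(c) · g(a, b, a) + d · f(c) · g(a, b, a) + f(a + c + d + d) + g(a · b · d, c + d, a + a + b)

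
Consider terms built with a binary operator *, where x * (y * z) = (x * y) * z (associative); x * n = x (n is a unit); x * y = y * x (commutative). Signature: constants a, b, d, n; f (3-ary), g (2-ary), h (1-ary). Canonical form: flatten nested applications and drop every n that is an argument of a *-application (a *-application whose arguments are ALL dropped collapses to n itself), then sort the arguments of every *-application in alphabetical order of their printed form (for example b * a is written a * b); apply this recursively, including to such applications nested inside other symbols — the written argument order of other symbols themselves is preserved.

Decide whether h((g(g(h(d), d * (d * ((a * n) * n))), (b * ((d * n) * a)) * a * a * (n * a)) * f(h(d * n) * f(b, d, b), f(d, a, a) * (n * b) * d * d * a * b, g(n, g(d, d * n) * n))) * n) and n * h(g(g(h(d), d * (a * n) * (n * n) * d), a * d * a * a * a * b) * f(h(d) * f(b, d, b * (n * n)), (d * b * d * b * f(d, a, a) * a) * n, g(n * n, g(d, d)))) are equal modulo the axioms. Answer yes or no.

Answer: yes — both canonical forms are h(f(f(b, d, b) * h(d), a * b * b * d * d * f(d, a, a), g(n, g(d, d))) * g(g(h(d), a * d * d), a * a * a * a * b * d))

Derivation:
Left:  h((g(g(h(d), d * (d * ((a * n) * n))), (b * ((d * n) * a)) * a * a * (n * a)) * f(h(d * n) * f(b, d, b), f(d, a, a) * (n * b) * d * d * a * b, g(n, g(d, d * n) * n))) * n)
  Work inside:  (g(g(h(d), d * (d * ((a * n) * n))), (b * ((d * n) * a)) * a * a * (n * a)) * f(h(d * n) * f(b, d, b), f(d, a, a) * (n * b) * d * d * a * b, g(n, g(d, d * n) * n))) * n
  Flatten:  g(g(h(d), d * (d * ((a * n) * n))), (b * ((d * n) * a)) * a * a * (n * a)) * f(h(d * n) * f(b, d, b), f(d, a, a) * (n * b) * d * d * a * b, g(n, g(d, d * n) * n)) * n
  Inside:  g(g(h(d), d * (d * ((a * n) * n))), (b * ((d * n) * a)) * a * a * (n * a))  →  g(g(h(d), a * d * d), a * a * a * a * b * d)
  Simplify inside:  f(h(d * n) * f(b, d, b), f(d, a, a) * (n * b) * d * d * a * b, g(n, g(d, d * n) * n))  →  f(f(b, d, b) * h(d), a * b * b * d * d * f(d, a, a), g(n, g(d, d)))
  Drop the unit:  drop n
  Sort arguments:  f(f(b, d, b) * h(d), a * b * b * d * d * f(d, a, a), g(n, g(d, d))) * g(g(h(d), a * d * d), a * a * a * a * b * d)
  Put back:  h(f(f(b, d, b) * h(d), a * b * b * d * d * f(d, a, a), g(n, g(d, d))) * g(g(h(d), a * d * d), a * a * a * a * b * d))
Right:  n * h(g(g(h(d), d * (a * n) * (n * n) * d), a * d * a * a * a * b) * f(h(d) * f(b, d, b * (n * n)), (d * b * d * b * f(d, a, a) * a) * n, g(n * n, g(d, d))))
  Simplify inside:  h(g(g(h(d), d * (a * n) * (n * n) * d), a * d * a * a * a * b) * f(h(d) * f(b, d, b * (n * n)), (d * b * d * b * f(d, a, a) * a) * n, g(n * n, g(d, d))))  →  h(f(f(b, d, b) * h(d), a * b * b * d * d * f(d, a, a), g(n, g(d, d))) * g(g(h(d), a * d * d), a * a * a * a * b * d))
  Unit:  drop n
  Sort arguments:  h(f(f(b, d, b) * h(d), a * b * b * d * d * f(d, a, a), g(n, g(d, d))) * g(g(h(d), a * d * d), a * a * a * a * b * d))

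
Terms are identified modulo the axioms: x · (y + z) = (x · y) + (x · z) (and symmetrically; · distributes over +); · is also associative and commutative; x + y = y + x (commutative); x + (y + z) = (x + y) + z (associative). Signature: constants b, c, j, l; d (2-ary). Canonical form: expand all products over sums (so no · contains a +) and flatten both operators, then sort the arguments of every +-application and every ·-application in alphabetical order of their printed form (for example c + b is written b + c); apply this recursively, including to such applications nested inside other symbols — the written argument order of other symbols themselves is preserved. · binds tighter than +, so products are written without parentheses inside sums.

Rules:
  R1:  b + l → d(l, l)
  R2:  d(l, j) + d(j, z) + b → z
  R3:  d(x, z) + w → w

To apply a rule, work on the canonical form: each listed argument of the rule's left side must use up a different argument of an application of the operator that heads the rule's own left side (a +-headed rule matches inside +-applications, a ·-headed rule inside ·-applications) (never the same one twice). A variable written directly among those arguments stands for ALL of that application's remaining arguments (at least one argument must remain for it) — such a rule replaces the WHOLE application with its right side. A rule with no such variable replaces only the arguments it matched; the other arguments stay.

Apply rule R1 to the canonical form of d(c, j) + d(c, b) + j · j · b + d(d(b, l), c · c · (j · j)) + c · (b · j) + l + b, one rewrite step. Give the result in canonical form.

Canonical form:  b + b · c · j + b · j · j + d(c, b) + d(c, j) + d(d(b, l), c · c · j · j) + l
Apply R1:  consuming b, l
Giving:  b · c · j + b · j · j + d(c, b) + d(c, j) + d(d(b, l), c · c · j · j) + d(l, l)

Answer: b · c · j + b · j · j + d(c, b) + d(c, j) + d(d(b, l), c · c · j · j) + d(l, l)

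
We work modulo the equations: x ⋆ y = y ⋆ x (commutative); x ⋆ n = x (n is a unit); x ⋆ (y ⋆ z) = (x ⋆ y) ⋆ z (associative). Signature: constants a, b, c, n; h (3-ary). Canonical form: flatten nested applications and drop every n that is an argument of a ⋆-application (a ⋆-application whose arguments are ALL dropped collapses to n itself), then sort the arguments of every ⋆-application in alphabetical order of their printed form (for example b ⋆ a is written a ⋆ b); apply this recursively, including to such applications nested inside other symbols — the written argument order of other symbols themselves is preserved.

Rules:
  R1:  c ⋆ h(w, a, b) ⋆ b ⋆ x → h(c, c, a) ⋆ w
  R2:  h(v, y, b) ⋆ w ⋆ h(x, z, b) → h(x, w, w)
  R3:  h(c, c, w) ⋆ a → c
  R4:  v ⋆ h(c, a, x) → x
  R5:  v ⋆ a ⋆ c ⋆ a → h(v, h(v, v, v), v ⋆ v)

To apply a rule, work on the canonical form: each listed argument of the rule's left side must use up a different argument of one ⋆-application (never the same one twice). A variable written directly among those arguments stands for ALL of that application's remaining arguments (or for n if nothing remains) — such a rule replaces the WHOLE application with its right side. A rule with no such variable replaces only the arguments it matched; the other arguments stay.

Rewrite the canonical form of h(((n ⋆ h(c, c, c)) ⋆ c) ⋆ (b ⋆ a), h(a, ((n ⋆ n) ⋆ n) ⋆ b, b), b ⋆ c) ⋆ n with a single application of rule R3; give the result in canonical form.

Answer: h(b ⋆ c ⋆ c, h(a, b, b), b ⋆ c)

Derivation:
Canonical form:  h(a ⋆ b ⋆ c ⋆ h(c, c, c), h(a, b, b), b ⋆ c)
Match R3:  consume a, h(c, c, c);  w := c
Result:  h(b ⋆ c ⋆ c, h(a, b, b), b ⋆ c)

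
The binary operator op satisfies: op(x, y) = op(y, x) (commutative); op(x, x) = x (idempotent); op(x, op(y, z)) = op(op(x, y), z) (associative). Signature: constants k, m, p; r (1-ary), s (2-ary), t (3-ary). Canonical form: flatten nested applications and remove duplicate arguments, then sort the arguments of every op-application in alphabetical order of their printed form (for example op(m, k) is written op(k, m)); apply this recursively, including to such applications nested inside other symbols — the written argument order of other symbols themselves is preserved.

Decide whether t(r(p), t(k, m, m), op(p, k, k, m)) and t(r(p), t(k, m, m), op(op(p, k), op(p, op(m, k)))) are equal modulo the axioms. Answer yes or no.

Answer: yes — both canonical forms are t(r(p), t(k, m, m), op(k, m, p))

Derivation:
Left:  t(r(p), t(k, m, m), op(p, k, k, m))
  Work inside:  op(p, k, k, m)
  Idempotence:  drop duplicate k
  Order the arguments:  op(k, m, p)
  Reassemble:  t(r(p), t(k, m, m), op(k, m, p))
Right:  t(r(p), t(k, m, m), op(op(p, k), op(p, op(m, k))))
  Work inside:  op(op(p, k), op(p, op(m, k)))
  Flatten:  op(p, k, p, m, k)
  Drop duplicates:  drop duplicate p, k
  Sort:  op(k, m, p)
  Reassemble:  t(r(p), t(k, m, m), op(k, m, p))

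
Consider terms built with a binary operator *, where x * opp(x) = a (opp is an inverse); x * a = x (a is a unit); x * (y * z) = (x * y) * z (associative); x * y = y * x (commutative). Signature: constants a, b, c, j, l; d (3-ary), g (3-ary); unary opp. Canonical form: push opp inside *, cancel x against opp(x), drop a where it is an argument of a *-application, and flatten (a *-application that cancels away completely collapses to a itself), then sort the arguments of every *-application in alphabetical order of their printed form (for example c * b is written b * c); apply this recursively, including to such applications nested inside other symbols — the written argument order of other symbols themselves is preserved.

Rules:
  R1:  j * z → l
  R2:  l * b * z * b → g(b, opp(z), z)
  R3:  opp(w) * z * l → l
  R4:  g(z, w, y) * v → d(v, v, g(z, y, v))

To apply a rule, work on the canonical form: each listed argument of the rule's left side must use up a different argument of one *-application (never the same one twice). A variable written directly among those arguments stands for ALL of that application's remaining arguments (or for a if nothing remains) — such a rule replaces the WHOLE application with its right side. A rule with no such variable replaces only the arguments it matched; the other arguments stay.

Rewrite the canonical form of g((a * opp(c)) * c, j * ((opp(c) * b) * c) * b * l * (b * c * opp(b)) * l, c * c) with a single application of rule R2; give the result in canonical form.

Canonical form:  g(a, b * b * c * j * l * l, c * c)
Apply R2:  consuming b, b, l;  z := c * j * l
The variable takes the whole remainder — replace the entire application.
New term:  g(a, g(b, opp(c) * opp(j) * opp(l), c * j * l), c * c)

Answer: g(a, g(b, opp(c) * opp(j) * opp(l), c * j * l), c * c)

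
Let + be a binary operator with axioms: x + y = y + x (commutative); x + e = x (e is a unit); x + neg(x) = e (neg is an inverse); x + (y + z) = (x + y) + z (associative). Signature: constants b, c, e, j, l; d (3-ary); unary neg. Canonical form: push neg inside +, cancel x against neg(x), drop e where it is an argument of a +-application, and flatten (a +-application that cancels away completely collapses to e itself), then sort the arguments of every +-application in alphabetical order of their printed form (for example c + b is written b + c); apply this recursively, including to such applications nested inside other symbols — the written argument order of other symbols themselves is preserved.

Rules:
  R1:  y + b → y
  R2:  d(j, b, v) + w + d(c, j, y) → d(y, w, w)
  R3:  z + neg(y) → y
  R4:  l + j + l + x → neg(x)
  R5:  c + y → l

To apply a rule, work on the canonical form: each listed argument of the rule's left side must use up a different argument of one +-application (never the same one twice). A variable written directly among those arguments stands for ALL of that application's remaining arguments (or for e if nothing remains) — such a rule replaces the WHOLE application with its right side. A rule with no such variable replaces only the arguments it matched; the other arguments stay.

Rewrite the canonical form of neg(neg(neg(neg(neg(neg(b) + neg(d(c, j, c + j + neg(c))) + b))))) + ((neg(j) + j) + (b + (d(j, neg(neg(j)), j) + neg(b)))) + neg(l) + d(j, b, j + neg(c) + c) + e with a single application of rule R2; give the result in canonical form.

Answer: d(j, d(j, j, j) + neg(l), d(j, j, j) + neg(l))

Derivation:
Canonical form:  d(c, j, j) + d(j, b, j) + d(j, j, j) + neg(l)
Apply R2:  consuming d(c, j, j), d(j, b, j);  v := j, w := d(j, j, j) + neg(l), y := j
The variable takes the whole remainder — replace the entire application.
New term:  d(j, d(j, j, j) + neg(l), d(j, j, j) + neg(l))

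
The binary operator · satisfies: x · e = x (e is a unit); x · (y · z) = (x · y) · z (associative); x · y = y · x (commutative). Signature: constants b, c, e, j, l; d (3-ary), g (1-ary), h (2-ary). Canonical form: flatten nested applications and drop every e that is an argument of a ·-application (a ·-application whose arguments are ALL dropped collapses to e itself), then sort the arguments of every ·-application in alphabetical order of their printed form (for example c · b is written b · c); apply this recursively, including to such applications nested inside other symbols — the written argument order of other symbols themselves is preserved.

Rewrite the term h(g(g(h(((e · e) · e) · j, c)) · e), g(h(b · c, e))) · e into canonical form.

Simplify inside:  h(g(g(h(((e · e) · e) · j, c)) · e), g(h(b · c, e)))  →  h(g(g(h(j, c))), g(h(b · c, e)))
Drop the unit:  drop e
Sort arguments:  h(g(g(h(j, c))), g(h(b · c, e)))

Answer: h(g(g(h(j, c))), g(h(b · c, e)))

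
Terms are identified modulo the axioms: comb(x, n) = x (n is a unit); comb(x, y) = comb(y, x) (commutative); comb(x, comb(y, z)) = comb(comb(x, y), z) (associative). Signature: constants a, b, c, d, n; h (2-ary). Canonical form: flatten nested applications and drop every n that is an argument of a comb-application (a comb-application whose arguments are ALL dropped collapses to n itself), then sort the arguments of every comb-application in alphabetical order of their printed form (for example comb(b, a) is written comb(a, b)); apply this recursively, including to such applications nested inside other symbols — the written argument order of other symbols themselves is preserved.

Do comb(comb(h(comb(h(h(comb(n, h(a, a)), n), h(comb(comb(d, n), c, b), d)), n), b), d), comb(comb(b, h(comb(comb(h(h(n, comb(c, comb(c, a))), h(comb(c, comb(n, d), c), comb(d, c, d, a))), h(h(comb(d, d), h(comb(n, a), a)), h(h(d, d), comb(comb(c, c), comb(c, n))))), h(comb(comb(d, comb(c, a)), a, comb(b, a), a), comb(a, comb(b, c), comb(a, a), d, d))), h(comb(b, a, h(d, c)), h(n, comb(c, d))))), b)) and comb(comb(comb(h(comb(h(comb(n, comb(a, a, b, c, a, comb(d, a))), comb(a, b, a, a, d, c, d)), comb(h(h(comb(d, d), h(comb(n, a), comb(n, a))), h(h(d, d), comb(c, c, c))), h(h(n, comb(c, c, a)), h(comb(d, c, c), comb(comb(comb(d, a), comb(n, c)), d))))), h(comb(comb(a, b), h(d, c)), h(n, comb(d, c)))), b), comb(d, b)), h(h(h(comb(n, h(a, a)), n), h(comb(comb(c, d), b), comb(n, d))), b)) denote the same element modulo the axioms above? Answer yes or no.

Left:  comb(comb(h(comb(h(h(comb(n, h(a, a)), n), h(comb(comb(d, n), c, b), d)), n), b), d), comb(comb(b, h(comb(comb(h(h(n, comb(c, comb(c, a))), h(comb(c, comb(n, d), c), comb(d, c, d, a))), h(h(comb(d, d), h(comb(n, a), a)), h(h(d, d), comb(comb(c, c), comb(c, n))))), h(comb(comb(d, comb(c, a)), a, comb(b, a), a), comb(a, comb(b, c), comb(a, a), d, d))), h(comb(b, a, h(d, c)), h(n, comb(c, d))))), b))
  Un-nest:  comb(h(comb(h(h(comb(n, h(a, a)), n), h(comb(comb(d, n), c, b), d)), n), b), d, b, h(comb(comb(h(h(n, comb(c, comb(c, a))), h(comb(c, comb(n, d), c), comb(d, c, d, a))), h(h(comb(d, d), h(comb(n, a), a)), h(h(d, d), comb(comb(c, c), comb(c, n))))), h(comb(comb(d, comb(c, a)), a, comb(b, a), a), comb(a, comb(b, c), comb(a, a), d, d))), h(comb(b, a, h(d, c)), h(n, comb(c, d)))), b)
  Canonicalize subterm:  h(comb(h(h(comb(n, h(a, a)), n), h(comb(comb(d, n), c, b), d)), n), b)  →  h(h(h(h(a, a), n), h(comb(b, c, d), d)), b)
  Simplify inside:  h(comb(comb(h(h(n, comb(c, comb(c, a))), h(comb(c, comb(n, d), c), comb(d, c, d, a))), h(h(comb(d, d), h(comb(n, a), a)), h(h(d, d), comb(comb(c, c), comb(c, n))))), h(comb(comb(d, comb(c, a)), a, comb(b, a), a), comb(a, comb(b, c), comb(a, a), d, d))), h(comb(b, a, h(d, c)), h(n, comb(c, d))))  →  h(comb(h(comb(a, a, a, a, b, c, d), comb(a, a, a, b, c, d, d)), h(h(comb(d, d), h(a, a)), h(h(d, d), comb(c, c, c))), h(h(n, comb(a, c, c)), h(comb(c, c, d), comb(a, c, d, d)))), h(comb(a, b, h(d, c)), h(n, comb(c, d))))
  Sort:  comb(b, b, d, h(comb(h(comb(a, a, a, a, b, c, d), comb(a, a, a, b, c, d, d)), h(h(comb(d, d), h(a, a)), h(h(d, d), comb(c, c, c))), h(h(n, comb(a, c, c)), h(comb(c, c, d), comb(a, c, d, d)))), h(comb(a, b, h(d, c)), h(n, comb(c, d)))), h(h(h(h(a, a), n), h(comb(b, c, d), d)), b))
Right:  comb(comb(comb(h(comb(h(comb(n, comb(a, a, b, c, a, comb(d, a))), comb(a, b, a, a, d, c, d)), comb(h(h(comb(d, d), h(comb(n, a), comb(n, a))), h(h(d, d), comb(c, c, c))), h(h(n, comb(c, c, a)), h(comb(d, c, c), comb(comb(comb(d, a), comb(n, c)), d))))), h(comb(comb(a, b), h(d, c)), h(n, comb(d, c)))), b), comb(d, b)), h(h(h(comb(n, h(a, a)), n), h(comb(comb(c, d), b), comb(n, d))), b))
  Un-nest:  comb(h(comb(h(comb(n, comb(a, a, b, c, a, comb(d, a))), comb(a, b, a, a, d, c, d)), comb(h(h(comb(d, d), h(comb(n, a), comb(n, a))), h(h(d, d), comb(c, c, c))), h(h(n, comb(c, c, a)), h(comb(d, c, c), comb(comb(comb(d, a), comb(n, c)), d))))), h(comb(comb(a, b), h(d, c)), h(n, comb(d, c)))), b, d, b, h(h(h(comb(n, h(a, a)), n), h(comb(comb(c, d), b), comb(n, d))), b))
  Simplify inside:  h(comb(h(comb(n, comb(a, a, b, c, a, comb(d, a))), comb(a, b, a, a, d, c, d)), comb(h(h(comb(d, d), h(comb(n, a), comb(n, a))), h(h(d, d), comb(c, c, c))), h(h(n, comb(c, c, a)), h(comb(d, c, c), comb(comb(comb(d, a), comb(n, c)), d))))), h(comb(comb(a, b), h(d, c)), h(n, comb(d, c))))  →  h(comb(h(comb(a, a, a, a, b, c, d), comb(a, a, a, b, c, d, d)), h(h(comb(d, d), h(a, a)), h(h(d, d), comb(c, c, c))), h(h(n, comb(a, c, c)), h(comb(c, c, d), comb(a, c, d, d)))), h(comb(a, b, h(d, c)), h(n, comb(c, d))))
  Inside:  h(h(h(comb(n, h(a, a)), n), h(comb(comb(c, d), b), comb(n, d))), b)  →  h(h(h(h(a, a), n), h(comb(b, c, d), d)), b)
  Sort arguments:  comb(b, b, d, h(comb(h(comb(a, a, a, a, b, c, d), comb(a, a, a, b, c, d, d)), h(h(comb(d, d), h(a, a)), h(h(d, d), comb(c, c, c))), h(h(n, comb(a, c, c)), h(comb(c, c, d), comb(a, c, d, d)))), h(comb(a, b, h(d, c)), h(n, comb(c, d)))), h(h(h(h(a, a), n), h(comb(b, c, d), d)), b))

Answer: yes — both canonical forms are comb(b, b, d, h(comb(h(comb(a, a, a, a, b, c, d), comb(a, a, a, b, c, d, d)), h(h(comb(d, d), h(a, a)), h(h(d, d), comb(c, c, c))), h(h(n, comb(a, c, c)), h(comb(c, c, d), comb(a, c, d, d)))), h(comb(a, b, h(d, c)), h(n, comb(c, d)))), h(h(h(h(a, a), n), h(comb(b, c, d), d)), b))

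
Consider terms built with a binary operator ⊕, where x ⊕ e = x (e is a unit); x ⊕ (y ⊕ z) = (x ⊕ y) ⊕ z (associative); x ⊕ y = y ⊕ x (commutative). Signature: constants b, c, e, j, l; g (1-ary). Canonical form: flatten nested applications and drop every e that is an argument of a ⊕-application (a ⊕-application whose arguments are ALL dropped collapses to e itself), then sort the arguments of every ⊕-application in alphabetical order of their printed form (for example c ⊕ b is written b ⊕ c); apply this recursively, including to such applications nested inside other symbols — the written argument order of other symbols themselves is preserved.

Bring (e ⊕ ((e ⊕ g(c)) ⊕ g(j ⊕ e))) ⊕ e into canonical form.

Merge nested applications:  e ⊕ e ⊕ g(c) ⊕ g(j ⊕ e) ⊕ e
Inside:  g(j ⊕ e)  →  g(j)
Units out:  drop e (×3)
Sort arguments:  g(c) ⊕ g(j)

Answer: g(c) ⊕ g(j)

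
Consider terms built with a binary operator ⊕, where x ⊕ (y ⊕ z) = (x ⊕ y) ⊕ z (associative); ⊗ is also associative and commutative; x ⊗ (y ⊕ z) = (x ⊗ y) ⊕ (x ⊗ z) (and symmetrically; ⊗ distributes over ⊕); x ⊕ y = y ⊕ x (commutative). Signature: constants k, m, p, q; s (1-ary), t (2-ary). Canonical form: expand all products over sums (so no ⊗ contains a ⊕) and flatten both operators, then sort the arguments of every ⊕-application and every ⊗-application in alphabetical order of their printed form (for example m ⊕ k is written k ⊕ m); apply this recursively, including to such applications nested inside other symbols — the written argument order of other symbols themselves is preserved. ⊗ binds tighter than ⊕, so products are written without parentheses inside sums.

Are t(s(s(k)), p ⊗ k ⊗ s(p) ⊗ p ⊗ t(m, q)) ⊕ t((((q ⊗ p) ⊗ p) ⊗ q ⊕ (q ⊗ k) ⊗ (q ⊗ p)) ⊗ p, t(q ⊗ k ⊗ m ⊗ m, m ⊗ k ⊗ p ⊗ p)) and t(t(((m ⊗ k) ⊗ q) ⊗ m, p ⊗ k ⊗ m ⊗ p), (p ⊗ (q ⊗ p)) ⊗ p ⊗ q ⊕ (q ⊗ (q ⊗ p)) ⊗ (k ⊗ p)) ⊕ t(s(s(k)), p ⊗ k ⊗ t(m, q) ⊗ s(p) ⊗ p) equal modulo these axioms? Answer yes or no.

Answer: no — t(k ⊗ p ⊗ p ⊗ q ⊗ q ⊕ p ⊗ p ⊗ p ⊗ q ⊗ q, t(k ⊗ m ⊗ m ⊗ q, k ⊗ m ⊗ p ⊗ p)) ⊕ t(s(s(k)), k ⊗ p ⊗ p ⊗ s(p) ⊗ t(m, q)) vs t(s(s(k)), k ⊗ p ⊗ p ⊗ s(p) ⊗ t(m, q)) ⊕ t(t(k ⊗ m ⊗ m ⊗ q, k ⊗ m ⊗ p ⊗ p), k ⊗ p ⊗ p ⊗ q ⊗ q ⊕ p ⊗ p ⊗ p ⊗ q ⊗ q)

Derivation:
Left:  t(s(s(k)), p ⊗ k ⊗ s(p) ⊗ p ⊗ t(m, q)) ⊕ t((((q ⊗ p) ⊗ p) ⊗ q ⊕ (q ⊗ k) ⊗ (q ⊗ p)) ⊗ p, t(q ⊗ k ⊗ m ⊗ m, m ⊗ k ⊗ p ⊗ p))
  Expand:  t(s(s(k)), k ⊗ p ⊗ p ⊗ s(p) ⊗ t(m, q)) ⊕ t(k ⊗ p ⊗ p ⊗ q ⊗ q ⊕ p ⊗ p ⊗ p ⊗ q ⊗ q, t(k ⊗ m ⊗ m ⊗ q, k ⊗ m ⊗ p ⊗ p))
  Sort arguments:  t(k ⊗ p ⊗ p ⊗ q ⊗ q ⊕ p ⊗ p ⊗ p ⊗ q ⊗ q, t(k ⊗ m ⊗ m ⊗ q, k ⊗ m ⊗ p ⊗ p)) ⊕ t(s(s(k)), k ⊗ p ⊗ p ⊗ s(p) ⊗ t(m, q))
Right:  t(t(((m ⊗ k) ⊗ q) ⊗ m, p ⊗ k ⊗ m ⊗ p), (p ⊗ (q ⊗ p)) ⊗ p ⊗ q ⊕ (q ⊗ (q ⊗ p)) ⊗ (k ⊗ p)) ⊕ t(s(s(k)), p ⊗ k ⊗ t(m, q) ⊗ s(p) ⊗ p)
  Un-nest:  t(t(k ⊗ m ⊗ m ⊗ q, k ⊗ m ⊗ p ⊗ p), k ⊗ p ⊗ p ⊗ q ⊗ q ⊕ p ⊗ p ⊗ p ⊗ q ⊗ q) ⊕ t(s(s(k)), k ⊗ p ⊗ p ⊗ s(p) ⊗ t(m, q))
  Sort arguments:  t(s(s(k)), k ⊗ p ⊗ p ⊗ s(p) ⊗ t(m, q)) ⊕ t(t(k ⊗ m ⊗ m ⊗ q, k ⊗ m ⊗ p ⊗ p), k ⊗ p ⊗ p ⊗ q ⊗ q ⊕ p ⊗ p ⊗ p ⊗ q ⊗ q)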